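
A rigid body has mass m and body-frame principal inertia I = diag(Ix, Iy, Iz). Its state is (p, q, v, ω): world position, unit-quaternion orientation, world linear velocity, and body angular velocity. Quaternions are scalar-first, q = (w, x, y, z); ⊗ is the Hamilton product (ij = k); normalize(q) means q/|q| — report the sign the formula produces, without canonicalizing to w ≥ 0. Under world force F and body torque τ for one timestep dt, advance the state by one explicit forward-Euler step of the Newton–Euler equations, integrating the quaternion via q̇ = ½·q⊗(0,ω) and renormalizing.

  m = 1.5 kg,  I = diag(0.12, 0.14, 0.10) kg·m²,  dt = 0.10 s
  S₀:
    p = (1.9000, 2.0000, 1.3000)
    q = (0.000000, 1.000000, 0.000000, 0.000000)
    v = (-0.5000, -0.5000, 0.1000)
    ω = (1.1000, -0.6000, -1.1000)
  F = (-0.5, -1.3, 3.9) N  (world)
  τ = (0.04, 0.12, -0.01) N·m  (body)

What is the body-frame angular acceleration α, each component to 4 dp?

gyro term ω×Iω = (-0.0264, -0.0242, -0.0132)
(τ − ω×Iω)/I = (0.5533, 1.0300, 0.0320)

α = (0.5533, 1.0300, 0.0320)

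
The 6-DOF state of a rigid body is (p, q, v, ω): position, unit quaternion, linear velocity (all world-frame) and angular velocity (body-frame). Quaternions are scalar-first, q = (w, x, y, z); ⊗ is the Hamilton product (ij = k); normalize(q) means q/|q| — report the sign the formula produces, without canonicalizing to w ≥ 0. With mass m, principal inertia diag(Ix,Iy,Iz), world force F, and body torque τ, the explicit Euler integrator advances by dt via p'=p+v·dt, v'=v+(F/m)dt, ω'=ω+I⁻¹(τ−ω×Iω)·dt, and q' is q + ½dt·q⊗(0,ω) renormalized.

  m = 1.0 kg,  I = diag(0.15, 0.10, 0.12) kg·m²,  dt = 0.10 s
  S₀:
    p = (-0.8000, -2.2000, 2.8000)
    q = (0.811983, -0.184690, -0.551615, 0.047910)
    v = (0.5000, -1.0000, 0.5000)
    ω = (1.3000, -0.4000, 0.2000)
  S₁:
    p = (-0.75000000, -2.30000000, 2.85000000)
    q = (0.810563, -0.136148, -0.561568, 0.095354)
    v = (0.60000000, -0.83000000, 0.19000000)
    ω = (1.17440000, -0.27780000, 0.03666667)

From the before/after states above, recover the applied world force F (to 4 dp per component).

F = (1.0000, 1.7000, -3.1000)

velocity change Δv = (0.10000000, 0.17000000, -0.31000000)
F = m·Δv/dt = (1.0000, 1.7000, -3.1000)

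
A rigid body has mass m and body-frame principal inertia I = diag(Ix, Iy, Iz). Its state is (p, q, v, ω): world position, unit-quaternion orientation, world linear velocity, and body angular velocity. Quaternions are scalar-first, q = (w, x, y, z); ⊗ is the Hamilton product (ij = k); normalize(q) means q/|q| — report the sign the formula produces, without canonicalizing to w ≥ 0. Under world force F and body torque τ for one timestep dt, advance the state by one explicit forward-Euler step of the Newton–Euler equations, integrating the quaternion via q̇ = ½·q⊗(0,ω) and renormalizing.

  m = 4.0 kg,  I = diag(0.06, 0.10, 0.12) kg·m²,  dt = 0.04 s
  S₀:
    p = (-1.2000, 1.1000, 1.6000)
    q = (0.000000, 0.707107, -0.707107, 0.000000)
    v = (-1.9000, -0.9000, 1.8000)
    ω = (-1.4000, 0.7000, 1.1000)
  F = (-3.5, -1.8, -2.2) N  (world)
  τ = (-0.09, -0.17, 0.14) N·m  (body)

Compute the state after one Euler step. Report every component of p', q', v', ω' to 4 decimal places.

p' = (-1.2760, 1.0640, 1.6720)
q' = (0.0297, 0.6910, -0.7221, -0.0099)
v' = (-1.9350, -0.9180, 1.7780)
ω' = (-1.4703, 0.5950, 1.1597)

(τ − ω×Iω)/I = (-1.7567, -2.6240, 1.4933)
ω + α·dt = (-1.4703, 0.5950, 1.1597)
Hamilton product q⊗(0,ω) = (1.4849247, -0.7778177, -0.7778177, -0.4949749)
updated quaternion q' = (0.0297, 0.6910, -0.7221, -0.0099)
linear accel F/m = (-0.8750, -0.4500, -0.5500)
p' = p + v·dt = (-1.2760, 1.0640, 1.6720)
v + (F/m)dt = (-1.9350, -0.9180, 1.7780)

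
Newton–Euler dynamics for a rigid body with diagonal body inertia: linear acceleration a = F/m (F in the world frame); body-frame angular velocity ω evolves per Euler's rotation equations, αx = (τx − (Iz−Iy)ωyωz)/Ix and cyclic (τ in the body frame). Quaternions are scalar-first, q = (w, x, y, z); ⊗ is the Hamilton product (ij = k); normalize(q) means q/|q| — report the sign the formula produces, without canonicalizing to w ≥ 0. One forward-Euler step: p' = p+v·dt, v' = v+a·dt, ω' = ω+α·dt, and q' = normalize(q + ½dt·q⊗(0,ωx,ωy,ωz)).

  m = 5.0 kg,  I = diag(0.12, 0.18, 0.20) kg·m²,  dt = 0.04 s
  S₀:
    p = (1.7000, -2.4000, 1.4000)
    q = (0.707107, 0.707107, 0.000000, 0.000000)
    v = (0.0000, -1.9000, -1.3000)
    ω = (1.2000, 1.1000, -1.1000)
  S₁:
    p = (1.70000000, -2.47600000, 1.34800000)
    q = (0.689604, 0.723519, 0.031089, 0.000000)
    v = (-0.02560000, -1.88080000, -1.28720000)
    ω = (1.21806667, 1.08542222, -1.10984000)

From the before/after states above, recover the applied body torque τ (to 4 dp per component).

τ = (0.0300, 0.0400, 0.0300)

Δω = ω₁−ω₀ = (0.01806667, -0.01457778, -0.00984000)
gyro term ω₀×Iω₀ = (-0.0242, 0.1056, 0.0792)
τ = I·(Δω/dt) + ω₀×(Iω₀) = (0.0300, 0.0400, 0.0300)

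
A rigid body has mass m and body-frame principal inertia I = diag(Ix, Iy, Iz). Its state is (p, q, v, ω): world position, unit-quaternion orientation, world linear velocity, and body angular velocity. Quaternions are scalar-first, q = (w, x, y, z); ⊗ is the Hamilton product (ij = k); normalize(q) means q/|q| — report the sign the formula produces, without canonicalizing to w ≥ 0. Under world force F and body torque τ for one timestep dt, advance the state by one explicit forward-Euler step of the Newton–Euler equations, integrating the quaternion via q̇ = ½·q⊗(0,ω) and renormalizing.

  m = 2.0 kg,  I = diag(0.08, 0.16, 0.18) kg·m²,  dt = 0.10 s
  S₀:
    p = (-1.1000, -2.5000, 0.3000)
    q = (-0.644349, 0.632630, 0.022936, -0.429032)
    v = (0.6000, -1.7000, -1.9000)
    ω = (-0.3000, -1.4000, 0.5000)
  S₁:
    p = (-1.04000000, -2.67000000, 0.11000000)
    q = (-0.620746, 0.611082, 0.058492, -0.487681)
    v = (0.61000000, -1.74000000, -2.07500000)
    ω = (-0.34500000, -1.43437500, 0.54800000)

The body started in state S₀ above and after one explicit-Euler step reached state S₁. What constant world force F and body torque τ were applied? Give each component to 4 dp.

F = (0.2000, -0.8000, -3.5000)
τ = (-0.0500, -0.0400, 0.1200)

v₁ − v₀ = (0.01000000, -0.04000000, -0.17500000)
m·(v₁−v₀)/dt = (0.2000, -0.8000, -3.5000)
rate change Δω = (-0.04500000, -0.03437500, 0.04800000)
gyro term ω₀×Iω₀ = (-0.0140, 0.0150, 0.0336)
applied torque τ = (-0.0500, -0.0400, 0.1200)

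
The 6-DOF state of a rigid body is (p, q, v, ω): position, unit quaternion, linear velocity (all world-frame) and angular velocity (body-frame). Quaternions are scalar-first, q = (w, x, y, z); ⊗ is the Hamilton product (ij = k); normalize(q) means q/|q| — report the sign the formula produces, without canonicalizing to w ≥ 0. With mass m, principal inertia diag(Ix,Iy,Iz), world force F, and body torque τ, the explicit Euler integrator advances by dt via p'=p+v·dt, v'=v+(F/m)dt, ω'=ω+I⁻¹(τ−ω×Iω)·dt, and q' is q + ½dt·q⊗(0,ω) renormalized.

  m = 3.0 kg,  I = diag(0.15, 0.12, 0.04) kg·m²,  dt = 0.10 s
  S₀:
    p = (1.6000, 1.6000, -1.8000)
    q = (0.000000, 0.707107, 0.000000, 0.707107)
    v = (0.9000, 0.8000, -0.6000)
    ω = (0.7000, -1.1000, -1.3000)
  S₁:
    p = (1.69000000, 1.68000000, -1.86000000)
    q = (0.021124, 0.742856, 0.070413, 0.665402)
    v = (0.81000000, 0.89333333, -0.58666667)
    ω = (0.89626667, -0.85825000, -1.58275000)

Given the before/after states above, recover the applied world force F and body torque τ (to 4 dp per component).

v₁ − v₀ = (-0.09000000, 0.09333333, 0.01333333)
m·(v₁−v₀)/dt = (-2.7000, 2.8000, 0.4000)
ω₁ − ω₀ = (0.19626667, 0.24175000, -0.28275000)
ω₀×(Iω₀) = (-0.1144, -0.1001, 0.0231)
τ = I·(Δω/dt) + ω₀×(Iω₀) = (0.1800, 0.1900, -0.0900)

F = (-2.7000, 2.8000, 0.4000)
τ = (0.1800, 0.1900, -0.0900)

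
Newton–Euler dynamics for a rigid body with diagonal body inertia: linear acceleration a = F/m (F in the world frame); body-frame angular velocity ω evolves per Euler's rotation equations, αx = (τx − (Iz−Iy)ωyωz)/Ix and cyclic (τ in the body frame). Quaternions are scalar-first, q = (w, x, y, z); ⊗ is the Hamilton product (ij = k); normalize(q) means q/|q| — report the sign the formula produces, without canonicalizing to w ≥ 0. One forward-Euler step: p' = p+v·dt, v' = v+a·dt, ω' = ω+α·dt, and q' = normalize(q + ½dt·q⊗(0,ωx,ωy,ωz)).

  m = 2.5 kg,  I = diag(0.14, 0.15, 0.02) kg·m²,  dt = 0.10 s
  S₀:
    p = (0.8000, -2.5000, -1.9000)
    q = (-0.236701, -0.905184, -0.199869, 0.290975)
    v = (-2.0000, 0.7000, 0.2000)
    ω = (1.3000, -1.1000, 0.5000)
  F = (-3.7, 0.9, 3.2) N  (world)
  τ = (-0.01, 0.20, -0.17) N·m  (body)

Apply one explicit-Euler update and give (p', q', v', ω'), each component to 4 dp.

p' = (0.6000, -2.4300, -1.8800)
q' = (-0.1954, -0.9060, -0.1447, 0.3465)
v' = (-2.1480, 0.7360, 0.3280)
ω' = (1.2418, -1.0187, -0.2785)

ω×(Iω) gyroscopic = (0.0715, 0.0780, -0.0143)
α = I⁻¹(τ − ω×Iω) = (-0.5821, 0.8133, -7.7850)
ω + α·dt = (1.2418, -1.0187, -0.2785)
q⊗(0,ω) = (0.8113958, -0.0875733, 1.0912306, 1.1371816)
updated quaternion q' = (-0.1954, -0.9060, -0.1447, 0.3465)
linear accel F/m = (-1.4800, 0.3600, 1.2800)
new position p' = (0.6000, -2.4300, -1.8800)
v + (F/m)dt = (-2.1480, 0.7360, 0.3280)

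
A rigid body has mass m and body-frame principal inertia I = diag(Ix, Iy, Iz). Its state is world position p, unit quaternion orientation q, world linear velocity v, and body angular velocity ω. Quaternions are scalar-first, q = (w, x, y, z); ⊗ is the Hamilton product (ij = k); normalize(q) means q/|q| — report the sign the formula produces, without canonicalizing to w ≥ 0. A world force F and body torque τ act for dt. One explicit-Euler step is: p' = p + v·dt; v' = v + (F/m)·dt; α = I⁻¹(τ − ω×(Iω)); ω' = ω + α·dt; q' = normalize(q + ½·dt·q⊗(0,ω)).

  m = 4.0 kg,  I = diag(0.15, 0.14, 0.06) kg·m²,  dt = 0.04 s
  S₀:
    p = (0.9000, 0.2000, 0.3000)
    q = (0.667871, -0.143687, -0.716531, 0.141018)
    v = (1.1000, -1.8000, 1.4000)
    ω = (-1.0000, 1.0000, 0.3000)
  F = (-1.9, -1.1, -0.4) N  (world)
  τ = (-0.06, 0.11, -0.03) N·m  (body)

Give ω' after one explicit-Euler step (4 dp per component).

ω×(Iω) gyroscopic = (-0.0240, -0.0270, 0.0100)
angular accel α = (-0.2400, 0.9786, -0.6667)
new body rate ω' = (-1.0096, 1.0391, 0.2733)

ω' = (-1.0096, 1.0391, 0.2733)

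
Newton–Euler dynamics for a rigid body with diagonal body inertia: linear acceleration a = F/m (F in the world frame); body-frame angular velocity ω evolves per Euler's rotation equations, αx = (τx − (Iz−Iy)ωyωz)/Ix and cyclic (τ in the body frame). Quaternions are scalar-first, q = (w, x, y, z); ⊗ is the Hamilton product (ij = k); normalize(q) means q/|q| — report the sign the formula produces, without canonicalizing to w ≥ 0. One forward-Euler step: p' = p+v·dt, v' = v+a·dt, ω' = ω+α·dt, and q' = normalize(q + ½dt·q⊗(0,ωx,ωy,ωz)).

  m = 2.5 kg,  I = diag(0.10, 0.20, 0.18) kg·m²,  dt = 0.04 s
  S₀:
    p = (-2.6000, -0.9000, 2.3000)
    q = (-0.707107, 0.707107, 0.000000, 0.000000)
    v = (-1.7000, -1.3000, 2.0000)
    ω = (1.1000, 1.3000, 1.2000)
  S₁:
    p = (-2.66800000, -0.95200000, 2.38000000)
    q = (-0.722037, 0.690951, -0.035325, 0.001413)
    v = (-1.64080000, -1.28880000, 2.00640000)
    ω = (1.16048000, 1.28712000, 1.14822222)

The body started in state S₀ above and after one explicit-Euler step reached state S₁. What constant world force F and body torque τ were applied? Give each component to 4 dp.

F = (3.7000, 0.7000, 0.4000)
τ = (0.1200, -0.1700, -0.0900)

Δv = v₁−v₀ = (0.05920000, 0.01120000, 0.00640000)
applied force F = (3.7000, 0.7000, 0.4000)
ω₁ − ω₀ = (0.06048000, -0.01288000, -0.05177778)
ω₀×(Iω₀) = (-0.0312, -0.1056, 0.1430)
I·α + gyro = (0.1200, -0.1700, -0.0900)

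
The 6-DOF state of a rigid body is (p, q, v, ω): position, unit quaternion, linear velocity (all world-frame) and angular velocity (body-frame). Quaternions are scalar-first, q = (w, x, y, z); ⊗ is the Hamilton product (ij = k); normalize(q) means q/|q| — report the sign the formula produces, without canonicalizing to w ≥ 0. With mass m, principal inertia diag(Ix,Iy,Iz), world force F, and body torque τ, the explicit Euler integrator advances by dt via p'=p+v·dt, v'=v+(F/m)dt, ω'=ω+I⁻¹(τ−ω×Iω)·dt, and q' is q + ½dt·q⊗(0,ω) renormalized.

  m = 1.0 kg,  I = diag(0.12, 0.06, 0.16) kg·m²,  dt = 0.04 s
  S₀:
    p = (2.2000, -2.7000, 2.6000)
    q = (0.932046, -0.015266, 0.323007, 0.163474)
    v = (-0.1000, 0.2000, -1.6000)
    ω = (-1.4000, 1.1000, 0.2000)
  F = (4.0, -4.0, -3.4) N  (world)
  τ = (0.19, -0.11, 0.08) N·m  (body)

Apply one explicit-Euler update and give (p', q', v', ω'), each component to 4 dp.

p' = (2.1960, -2.6920, 2.5360)
q' = (0.9233, -0.0436, 0.3388, 0.1758)
v' = (0.0600, 0.0400, -1.7360)
ω' = (-1.3440, 1.0192, 0.1969)

angular accel α = (1.4000, -2.0200, -0.0775)
ω + α·dt = (-1.3440, 1.0192, 0.1969)
q⊗(0,ω) = (-0.4093749, -1.4200844, 0.7994402, 0.6218264)
updated quaternion q' = (0.9233, -0.0436, 0.3388, 0.1758)
p + v·dt = (2.1960, -2.6920, 2.5360)
v + (F/m)dt = (0.0600, 0.0400, -1.7360)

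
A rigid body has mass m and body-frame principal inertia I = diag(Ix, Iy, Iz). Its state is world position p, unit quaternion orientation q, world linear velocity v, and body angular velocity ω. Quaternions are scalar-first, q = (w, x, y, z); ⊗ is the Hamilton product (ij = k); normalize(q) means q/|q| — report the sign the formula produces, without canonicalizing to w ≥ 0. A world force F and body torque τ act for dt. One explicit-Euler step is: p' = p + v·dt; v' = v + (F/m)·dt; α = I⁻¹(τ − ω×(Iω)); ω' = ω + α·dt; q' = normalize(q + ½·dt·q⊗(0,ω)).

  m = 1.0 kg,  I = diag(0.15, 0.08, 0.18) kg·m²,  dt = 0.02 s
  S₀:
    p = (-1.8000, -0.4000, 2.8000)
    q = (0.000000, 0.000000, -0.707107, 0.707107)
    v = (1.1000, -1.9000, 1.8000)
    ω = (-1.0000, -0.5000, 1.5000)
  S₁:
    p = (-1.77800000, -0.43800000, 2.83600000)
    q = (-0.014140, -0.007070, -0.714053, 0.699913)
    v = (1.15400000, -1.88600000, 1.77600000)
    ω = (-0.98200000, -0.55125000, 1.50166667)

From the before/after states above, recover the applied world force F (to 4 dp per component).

F = (2.7000, 0.7000, -1.2000)

Δv = v₁−v₀ = (0.05400000, 0.01400000, -0.02400000)
applied force F = (2.7000, 0.7000, -1.2000)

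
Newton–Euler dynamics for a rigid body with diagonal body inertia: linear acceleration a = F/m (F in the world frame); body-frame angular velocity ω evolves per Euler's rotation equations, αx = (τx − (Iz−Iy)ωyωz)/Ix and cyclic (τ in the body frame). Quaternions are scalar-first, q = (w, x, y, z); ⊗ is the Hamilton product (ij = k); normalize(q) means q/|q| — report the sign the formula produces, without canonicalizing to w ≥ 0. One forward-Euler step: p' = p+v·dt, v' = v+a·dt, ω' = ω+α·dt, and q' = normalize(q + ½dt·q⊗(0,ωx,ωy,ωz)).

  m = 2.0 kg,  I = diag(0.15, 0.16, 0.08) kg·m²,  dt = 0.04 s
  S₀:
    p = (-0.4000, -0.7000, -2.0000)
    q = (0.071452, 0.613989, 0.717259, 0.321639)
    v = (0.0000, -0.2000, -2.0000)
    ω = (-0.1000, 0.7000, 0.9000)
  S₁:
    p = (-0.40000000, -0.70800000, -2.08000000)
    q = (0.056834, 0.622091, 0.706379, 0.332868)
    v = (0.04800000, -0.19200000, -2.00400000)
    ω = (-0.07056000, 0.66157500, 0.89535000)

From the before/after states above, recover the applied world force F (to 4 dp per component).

v₁ − v₀ = (0.04800000, 0.00800000, -0.00400000)
applied force F = (2.4000, 0.4000, -0.2000)

F = (2.4000, 0.4000, -0.2000)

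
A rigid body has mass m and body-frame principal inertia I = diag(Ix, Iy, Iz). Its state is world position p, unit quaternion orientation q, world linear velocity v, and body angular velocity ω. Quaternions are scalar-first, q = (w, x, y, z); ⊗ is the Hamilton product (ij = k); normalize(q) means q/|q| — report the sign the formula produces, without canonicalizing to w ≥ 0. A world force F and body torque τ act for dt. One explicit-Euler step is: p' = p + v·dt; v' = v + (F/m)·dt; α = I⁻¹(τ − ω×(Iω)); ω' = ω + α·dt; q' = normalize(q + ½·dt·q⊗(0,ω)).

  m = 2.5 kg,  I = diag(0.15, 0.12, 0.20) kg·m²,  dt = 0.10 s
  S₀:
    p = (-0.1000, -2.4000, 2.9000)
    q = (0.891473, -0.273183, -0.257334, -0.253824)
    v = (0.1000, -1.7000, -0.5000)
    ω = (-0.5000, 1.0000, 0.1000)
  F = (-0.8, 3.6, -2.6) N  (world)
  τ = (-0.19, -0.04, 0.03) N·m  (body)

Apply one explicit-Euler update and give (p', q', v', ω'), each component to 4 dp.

(τ − ω×Iω)/I = (-1.3200, -0.3542, 0.0750)
ω' = ω + α·dt = (-0.6320, 0.9646, 0.1075)
Hamilton product q⊗(0,ω) = (0.1461249, -0.2176459, 1.0457033, -0.3127027)
updated quaternion q' = (0.8974, -0.2836, -0.2047, -0.2690)
a = (-0.3200, 1.4400, -1.0400)
p + v·dt = (-0.0900, -2.5700, 2.8500)
v + (F/m)dt = (0.0680, -1.5560, -0.6040)

p' = (-0.0900, -2.5700, 2.8500)
q' = (0.8974, -0.2836, -0.2047, -0.2690)
v' = (0.0680, -1.5560, -0.6040)
ω' = (-0.6320, 0.9646, 0.1075)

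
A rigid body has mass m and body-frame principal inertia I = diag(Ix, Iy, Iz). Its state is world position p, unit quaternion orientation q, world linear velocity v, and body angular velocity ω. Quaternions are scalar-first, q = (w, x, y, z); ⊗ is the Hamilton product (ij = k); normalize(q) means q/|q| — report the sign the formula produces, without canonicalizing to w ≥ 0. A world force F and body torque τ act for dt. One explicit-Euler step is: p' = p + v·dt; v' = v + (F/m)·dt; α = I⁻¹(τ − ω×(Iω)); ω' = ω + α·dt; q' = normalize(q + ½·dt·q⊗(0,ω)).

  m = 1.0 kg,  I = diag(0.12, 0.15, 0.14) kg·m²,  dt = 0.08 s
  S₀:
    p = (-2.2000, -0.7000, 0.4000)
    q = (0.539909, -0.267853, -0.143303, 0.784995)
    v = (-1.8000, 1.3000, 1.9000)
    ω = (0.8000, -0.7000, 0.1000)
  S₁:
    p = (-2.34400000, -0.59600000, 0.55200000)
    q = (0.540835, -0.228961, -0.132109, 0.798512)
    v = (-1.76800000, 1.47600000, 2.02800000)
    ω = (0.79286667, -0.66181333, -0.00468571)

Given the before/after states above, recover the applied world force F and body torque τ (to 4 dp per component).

F = (0.4000, 2.2000, 1.6000)
τ = (-0.0100, 0.0700, -0.2000)

Δv = v₁−v₀ = (0.03200000, 0.17600000, 0.12800000)
F = m·Δv/dt = (0.4000, 2.2000, 1.6000)
Δω = ω₁−ω₀ = (-0.00713333, 0.03818667, -0.10468571)
precession coupling = (0.0007, -0.0016, -0.0168)
applied torque τ = (-0.0100, 0.0700, -0.2000)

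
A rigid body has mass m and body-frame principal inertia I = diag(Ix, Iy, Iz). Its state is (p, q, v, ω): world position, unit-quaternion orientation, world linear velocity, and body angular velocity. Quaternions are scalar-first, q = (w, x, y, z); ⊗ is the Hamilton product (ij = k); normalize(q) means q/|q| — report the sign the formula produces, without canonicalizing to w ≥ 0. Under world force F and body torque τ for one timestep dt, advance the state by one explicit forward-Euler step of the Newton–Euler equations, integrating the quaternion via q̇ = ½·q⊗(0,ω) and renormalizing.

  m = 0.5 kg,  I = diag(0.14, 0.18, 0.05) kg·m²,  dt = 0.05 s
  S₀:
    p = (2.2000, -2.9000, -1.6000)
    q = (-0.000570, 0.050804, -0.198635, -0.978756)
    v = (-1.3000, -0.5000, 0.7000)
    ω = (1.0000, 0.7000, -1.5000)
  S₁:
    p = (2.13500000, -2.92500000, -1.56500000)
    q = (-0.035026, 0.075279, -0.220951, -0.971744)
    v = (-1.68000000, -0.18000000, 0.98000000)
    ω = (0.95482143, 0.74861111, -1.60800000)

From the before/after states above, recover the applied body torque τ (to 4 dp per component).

Δω = ω₁−ω₀ = (-0.04517857, 0.04861111, -0.10800000)
τ = I·(Δω/dt) + ω₀×(Iω₀) = (0.0100, 0.0400, -0.0800)

τ = (0.0100, 0.0400, -0.0800)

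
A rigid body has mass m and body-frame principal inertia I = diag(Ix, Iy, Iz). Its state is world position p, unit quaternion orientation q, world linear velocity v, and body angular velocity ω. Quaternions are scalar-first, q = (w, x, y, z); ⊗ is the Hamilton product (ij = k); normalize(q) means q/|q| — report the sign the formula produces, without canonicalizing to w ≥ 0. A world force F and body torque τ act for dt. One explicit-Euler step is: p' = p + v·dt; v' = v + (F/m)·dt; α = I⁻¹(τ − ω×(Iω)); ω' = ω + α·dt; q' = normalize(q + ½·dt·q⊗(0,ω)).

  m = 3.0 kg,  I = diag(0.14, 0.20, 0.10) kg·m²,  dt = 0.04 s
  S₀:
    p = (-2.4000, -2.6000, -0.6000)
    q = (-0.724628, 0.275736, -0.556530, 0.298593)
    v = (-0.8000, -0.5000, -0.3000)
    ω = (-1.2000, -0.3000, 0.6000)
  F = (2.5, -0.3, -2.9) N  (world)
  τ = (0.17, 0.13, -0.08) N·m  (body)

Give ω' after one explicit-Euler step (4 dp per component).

angular accel α = (1.0857, 0.7940, -1.0160)
ω' = ω + α·dt = (-1.1566, -0.2682, 0.5594)

ω' = (-1.1566, -0.2682, 0.5594)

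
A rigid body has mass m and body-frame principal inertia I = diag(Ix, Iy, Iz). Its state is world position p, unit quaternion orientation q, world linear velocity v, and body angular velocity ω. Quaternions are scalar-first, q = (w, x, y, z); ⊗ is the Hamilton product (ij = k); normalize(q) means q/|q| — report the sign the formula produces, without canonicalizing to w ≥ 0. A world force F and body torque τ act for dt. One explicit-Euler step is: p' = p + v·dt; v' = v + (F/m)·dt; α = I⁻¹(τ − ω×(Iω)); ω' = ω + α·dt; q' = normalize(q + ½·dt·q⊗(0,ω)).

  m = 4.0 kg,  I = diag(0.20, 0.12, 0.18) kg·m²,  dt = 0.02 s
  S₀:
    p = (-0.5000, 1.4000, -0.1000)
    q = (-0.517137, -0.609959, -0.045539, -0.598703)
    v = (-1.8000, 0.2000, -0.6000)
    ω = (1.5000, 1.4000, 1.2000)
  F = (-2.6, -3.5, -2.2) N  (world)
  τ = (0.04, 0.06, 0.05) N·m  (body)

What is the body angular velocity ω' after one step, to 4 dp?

gyro term ω×Iω = (0.1008, 0.0360, -0.1680)
α = I⁻¹(τ − ω×Iω) = (-0.3040, 0.2000, 1.2111)
ω' = ω + α·dt = (1.4939, 1.4040, 1.2242)

ω' = (1.4939, 1.4040, 1.2242)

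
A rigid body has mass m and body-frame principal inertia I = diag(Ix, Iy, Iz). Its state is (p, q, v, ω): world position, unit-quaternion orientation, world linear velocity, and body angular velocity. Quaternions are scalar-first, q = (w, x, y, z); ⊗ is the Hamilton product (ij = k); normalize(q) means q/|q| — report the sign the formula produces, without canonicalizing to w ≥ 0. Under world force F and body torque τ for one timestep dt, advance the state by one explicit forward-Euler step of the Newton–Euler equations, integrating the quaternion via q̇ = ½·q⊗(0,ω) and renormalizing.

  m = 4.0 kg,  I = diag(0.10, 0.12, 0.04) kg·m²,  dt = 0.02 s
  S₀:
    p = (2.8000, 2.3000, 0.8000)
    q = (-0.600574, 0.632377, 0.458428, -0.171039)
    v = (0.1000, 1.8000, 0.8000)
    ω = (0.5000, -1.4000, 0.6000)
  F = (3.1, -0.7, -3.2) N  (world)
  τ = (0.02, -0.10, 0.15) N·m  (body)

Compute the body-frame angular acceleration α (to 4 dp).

α = (-0.4720, -0.9833, 4.1000)

precession coupling ω×(Iω) = (0.0672, 0.0180, -0.0140)
α = I⁻¹(τ − ω×Iω) = (-0.4720, -0.9833, 4.1000)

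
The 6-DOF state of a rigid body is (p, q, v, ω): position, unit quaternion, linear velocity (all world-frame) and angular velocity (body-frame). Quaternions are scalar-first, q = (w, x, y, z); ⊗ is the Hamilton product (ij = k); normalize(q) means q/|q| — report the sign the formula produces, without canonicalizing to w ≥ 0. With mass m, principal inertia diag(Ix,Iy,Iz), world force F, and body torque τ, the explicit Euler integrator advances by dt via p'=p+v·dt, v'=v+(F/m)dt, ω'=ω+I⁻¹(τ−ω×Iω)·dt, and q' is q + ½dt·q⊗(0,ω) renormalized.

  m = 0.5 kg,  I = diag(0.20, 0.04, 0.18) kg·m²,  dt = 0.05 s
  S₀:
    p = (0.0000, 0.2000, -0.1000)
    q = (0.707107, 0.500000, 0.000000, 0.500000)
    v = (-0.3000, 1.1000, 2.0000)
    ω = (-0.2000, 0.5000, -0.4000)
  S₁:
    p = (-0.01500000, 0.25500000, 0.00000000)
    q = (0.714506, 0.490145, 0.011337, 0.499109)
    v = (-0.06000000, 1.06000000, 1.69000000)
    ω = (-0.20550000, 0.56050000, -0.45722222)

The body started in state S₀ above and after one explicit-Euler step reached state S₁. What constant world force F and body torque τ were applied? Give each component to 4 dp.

F = (2.4000, -0.4000, -3.1000)
τ = (-0.0500, 0.0500, -0.1900)

rate change Δω = (-0.00550000, 0.06050000, -0.05722222)
applied torque τ = (-0.0500, 0.0500, -0.1900)
Δv = v₁−v₀ = (0.24000000, -0.04000000, -0.31000000)
m·(v₁−v₀)/dt = (2.4000, -0.4000, -3.1000)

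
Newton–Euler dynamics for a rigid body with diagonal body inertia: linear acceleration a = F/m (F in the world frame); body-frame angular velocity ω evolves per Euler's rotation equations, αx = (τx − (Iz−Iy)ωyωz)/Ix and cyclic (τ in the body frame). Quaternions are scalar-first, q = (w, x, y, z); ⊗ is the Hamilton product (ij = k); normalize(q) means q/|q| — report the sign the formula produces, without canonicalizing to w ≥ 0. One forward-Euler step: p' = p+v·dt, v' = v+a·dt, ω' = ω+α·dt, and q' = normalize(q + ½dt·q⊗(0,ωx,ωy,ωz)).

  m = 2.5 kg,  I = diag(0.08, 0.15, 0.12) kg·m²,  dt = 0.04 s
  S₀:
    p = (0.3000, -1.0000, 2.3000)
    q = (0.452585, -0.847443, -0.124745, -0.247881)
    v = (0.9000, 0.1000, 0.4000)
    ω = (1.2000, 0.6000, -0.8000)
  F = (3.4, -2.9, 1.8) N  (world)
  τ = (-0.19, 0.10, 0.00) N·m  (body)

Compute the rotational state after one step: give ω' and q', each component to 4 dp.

gyro term ω×Iω = (0.0144, 0.0384, 0.0504)
(τ − ω×Iω)/I = (-2.5550, 0.4107, -0.4200)
new body rate ω' = (1.0978, 0.6164, -0.8168)
2q̇ = q⊗(0,ω) = (0.8934738, 0.7916266, -0.7038606, -0.7208398)
updated quaternion q' = (0.4702, -0.8312, -0.1388, -0.2622)

ω' = (1.0978, 0.6164, -0.8168)
q' = (0.4702, -0.8312, -0.1388, -0.2622)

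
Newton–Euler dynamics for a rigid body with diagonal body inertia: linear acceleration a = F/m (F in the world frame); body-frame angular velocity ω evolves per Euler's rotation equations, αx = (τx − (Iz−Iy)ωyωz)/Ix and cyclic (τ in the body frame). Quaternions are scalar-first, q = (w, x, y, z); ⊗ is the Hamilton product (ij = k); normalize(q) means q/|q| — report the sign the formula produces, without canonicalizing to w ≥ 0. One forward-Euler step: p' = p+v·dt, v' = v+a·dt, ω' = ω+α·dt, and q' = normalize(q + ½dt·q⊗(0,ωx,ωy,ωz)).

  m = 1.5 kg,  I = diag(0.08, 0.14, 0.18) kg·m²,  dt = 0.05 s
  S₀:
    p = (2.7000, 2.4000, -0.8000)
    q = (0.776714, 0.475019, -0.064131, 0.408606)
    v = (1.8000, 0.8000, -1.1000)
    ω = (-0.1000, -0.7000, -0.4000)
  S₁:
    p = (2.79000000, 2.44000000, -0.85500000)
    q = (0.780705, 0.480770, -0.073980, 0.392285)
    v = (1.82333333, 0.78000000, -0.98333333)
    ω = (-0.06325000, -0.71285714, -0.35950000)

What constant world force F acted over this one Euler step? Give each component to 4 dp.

v₁ − v₀ = (0.02333333, -0.02000000, 0.11666667)
applied force F = (0.7000, -0.6000, 3.5000)

F = (0.7000, -0.6000, 3.5000)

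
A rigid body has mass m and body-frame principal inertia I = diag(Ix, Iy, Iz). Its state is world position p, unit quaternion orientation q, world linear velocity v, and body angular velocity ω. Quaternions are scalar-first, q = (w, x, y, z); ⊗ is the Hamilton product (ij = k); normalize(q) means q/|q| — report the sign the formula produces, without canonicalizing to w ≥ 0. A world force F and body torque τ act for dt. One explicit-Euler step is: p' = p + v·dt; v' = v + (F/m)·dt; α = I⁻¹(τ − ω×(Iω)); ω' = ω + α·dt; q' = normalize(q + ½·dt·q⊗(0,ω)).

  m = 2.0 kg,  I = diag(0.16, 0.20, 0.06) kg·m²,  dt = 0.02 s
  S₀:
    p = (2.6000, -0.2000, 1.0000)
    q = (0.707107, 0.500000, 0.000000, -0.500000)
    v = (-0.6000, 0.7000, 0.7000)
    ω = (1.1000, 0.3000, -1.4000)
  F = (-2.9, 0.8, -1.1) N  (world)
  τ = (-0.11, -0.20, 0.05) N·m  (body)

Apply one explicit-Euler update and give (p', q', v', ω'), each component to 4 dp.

p' = (2.5880, -0.1860, 1.0140)
q' = (0.6945, 0.5092, 0.0036, -0.5083)
v' = (-0.6290, 0.7080, 0.6890)
ω' = (1.0789, 0.2954, -1.3877)

linear accel F/m = (-1.4500, 0.4000, -0.5500)
p + v·dt = (2.5880, -0.1860, 1.0140)
new velocity v' = (-0.6290, 0.7080, 0.6890)
α = I⁻¹(τ − ω×Iω) = (-1.0550, -0.2300, 0.6133)
ω + α·dt = (1.0789, 0.2954, -1.3877)
q⊗(0,ω) = (-1.2500000, 0.9278177, 0.3621321, -0.8399498)
updated quaternion q' = (0.6945, 0.5092, 0.0036, -0.5083)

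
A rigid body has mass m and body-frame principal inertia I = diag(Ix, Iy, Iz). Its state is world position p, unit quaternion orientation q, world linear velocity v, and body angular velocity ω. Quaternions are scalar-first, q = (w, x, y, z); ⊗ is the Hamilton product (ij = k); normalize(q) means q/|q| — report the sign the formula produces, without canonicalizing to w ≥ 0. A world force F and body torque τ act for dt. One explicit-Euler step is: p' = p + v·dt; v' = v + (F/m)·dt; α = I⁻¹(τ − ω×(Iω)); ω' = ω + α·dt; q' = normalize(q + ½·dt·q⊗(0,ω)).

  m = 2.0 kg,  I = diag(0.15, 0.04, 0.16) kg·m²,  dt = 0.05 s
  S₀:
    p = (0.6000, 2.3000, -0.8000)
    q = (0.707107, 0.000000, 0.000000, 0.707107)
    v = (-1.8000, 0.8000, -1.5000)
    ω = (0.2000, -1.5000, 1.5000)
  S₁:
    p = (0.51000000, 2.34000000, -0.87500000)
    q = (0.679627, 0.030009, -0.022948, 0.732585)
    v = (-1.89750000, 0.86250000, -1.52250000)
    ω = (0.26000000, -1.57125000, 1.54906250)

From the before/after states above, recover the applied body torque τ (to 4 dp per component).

τ = (-0.0900, -0.0600, 0.1900)

ω₁ − ω₀ = (0.06000000, -0.07125000, 0.04906250)
τ = I·(Δω/dt) + ω₀×(Iω₀) = (-0.0900, -0.0600, 0.1900)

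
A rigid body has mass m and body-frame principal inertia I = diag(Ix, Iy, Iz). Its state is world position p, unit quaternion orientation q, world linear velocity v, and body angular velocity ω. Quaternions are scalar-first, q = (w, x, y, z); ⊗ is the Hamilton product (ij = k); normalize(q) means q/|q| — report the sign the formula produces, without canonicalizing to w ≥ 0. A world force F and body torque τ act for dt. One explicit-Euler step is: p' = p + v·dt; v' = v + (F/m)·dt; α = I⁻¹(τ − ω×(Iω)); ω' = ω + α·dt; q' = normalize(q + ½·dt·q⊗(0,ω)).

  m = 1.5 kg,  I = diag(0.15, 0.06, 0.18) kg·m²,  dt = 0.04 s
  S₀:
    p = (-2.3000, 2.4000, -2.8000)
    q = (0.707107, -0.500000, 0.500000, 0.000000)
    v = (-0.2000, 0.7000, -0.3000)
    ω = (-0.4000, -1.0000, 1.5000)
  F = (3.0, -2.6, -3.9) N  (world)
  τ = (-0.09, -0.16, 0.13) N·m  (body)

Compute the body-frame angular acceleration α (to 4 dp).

gyro term ω×Iω = (-0.1800, 0.0180, -0.0360)
angular accel α = (0.6000, -2.9667, 0.9222)

α = (0.6000, -2.9667, 0.9222)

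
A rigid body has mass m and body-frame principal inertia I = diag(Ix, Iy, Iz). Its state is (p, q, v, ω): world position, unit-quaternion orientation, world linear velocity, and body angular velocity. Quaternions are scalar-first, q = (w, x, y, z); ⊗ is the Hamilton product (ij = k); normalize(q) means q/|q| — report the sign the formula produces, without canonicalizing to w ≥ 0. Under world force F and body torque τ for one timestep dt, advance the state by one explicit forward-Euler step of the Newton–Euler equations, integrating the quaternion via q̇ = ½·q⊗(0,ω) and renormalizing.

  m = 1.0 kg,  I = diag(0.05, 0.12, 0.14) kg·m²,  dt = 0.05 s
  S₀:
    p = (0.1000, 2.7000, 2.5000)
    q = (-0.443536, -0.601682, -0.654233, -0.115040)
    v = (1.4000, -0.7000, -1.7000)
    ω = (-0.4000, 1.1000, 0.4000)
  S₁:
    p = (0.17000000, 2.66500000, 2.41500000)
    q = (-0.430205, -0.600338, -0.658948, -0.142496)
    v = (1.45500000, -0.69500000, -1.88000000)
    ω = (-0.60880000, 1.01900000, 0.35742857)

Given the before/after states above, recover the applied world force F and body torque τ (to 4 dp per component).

ω₁ − ω₀ = (-0.20880000, -0.08100000, -0.04257143)
τ = I·(Δω/dt) + ω₀×(Iω₀) = (-0.2000, -0.1800, -0.1500)
velocity change Δv = (0.05500000, 0.00500000, -0.18000000)
m·(v₁−v₀)/dt = (1.1000, 0.1000, -3.6000)

F = (1.1000, 0.1000, -3.6000)
τ = (-0.2000, -0.1800, -0.1500)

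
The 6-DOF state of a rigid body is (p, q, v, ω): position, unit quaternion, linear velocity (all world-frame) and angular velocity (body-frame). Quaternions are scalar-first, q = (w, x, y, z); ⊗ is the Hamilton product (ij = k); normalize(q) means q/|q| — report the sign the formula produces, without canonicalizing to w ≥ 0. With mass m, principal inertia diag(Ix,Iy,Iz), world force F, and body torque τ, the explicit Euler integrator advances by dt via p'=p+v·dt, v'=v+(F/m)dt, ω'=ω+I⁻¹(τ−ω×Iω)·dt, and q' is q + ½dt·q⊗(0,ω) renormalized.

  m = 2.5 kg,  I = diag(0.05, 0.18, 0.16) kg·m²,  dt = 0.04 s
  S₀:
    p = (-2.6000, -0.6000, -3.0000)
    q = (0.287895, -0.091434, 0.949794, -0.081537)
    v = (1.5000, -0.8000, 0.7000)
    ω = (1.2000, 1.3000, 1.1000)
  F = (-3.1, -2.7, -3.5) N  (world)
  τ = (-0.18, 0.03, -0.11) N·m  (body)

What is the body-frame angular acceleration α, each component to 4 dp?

ω×(Iω) gyroscopic = (-0.0286, -0.1452, 0.2028)
(τ − ω×Iω)/I = (-3.0280, 0.9733, -1.9550)

α = (-3.0280, 0.9733, -1.9550)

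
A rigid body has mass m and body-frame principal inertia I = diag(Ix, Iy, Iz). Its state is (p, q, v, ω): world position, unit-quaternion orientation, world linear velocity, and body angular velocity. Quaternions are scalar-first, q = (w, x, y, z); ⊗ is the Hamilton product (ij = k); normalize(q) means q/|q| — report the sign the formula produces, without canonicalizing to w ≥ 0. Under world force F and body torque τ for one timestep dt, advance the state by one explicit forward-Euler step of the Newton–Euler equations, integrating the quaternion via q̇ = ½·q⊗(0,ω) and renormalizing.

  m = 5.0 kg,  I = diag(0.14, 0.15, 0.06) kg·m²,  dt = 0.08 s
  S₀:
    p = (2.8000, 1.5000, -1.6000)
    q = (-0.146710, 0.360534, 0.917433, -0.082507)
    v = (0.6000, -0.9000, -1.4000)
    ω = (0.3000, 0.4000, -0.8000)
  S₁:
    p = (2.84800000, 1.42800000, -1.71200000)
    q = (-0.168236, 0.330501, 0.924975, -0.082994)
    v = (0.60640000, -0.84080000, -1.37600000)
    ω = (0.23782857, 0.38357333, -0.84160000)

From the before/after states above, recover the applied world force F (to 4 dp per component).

Δv = v₁−v₀ = (0.00640000, 0.05920000, 0.02400000)
m·(v₁−v₀)/dt = (0.4000, 3.7000, 1.5000)

F = (0.4000, 3.7000, 1.5000)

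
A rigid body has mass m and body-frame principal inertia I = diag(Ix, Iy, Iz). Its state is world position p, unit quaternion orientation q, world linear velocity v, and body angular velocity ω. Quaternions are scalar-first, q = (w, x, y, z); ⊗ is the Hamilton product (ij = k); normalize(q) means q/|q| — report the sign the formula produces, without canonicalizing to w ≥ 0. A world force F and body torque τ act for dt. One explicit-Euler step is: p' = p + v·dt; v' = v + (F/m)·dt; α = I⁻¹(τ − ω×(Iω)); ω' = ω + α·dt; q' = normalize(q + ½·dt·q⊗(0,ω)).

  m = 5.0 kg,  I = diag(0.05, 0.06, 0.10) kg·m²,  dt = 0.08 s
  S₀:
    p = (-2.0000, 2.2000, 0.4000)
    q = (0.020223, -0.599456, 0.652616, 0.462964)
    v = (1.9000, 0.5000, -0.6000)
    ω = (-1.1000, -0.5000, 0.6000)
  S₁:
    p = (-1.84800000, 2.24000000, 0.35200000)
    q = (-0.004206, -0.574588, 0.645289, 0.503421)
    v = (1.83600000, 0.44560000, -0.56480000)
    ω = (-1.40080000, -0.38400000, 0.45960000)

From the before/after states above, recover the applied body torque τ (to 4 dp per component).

Δω = ω₁−ω₀ = (-0.30080000, 0.11600000, -0.14040000)
ω₀×(Iω₀) = (-0.0120, 0.0330, 0.0055)
τ = I·(Δω/dt) + ω₀×(Iω₀) = (-0.2000, 0.1200, -0.1700)

τ = (-0.2000, 0.1200, -0.1700)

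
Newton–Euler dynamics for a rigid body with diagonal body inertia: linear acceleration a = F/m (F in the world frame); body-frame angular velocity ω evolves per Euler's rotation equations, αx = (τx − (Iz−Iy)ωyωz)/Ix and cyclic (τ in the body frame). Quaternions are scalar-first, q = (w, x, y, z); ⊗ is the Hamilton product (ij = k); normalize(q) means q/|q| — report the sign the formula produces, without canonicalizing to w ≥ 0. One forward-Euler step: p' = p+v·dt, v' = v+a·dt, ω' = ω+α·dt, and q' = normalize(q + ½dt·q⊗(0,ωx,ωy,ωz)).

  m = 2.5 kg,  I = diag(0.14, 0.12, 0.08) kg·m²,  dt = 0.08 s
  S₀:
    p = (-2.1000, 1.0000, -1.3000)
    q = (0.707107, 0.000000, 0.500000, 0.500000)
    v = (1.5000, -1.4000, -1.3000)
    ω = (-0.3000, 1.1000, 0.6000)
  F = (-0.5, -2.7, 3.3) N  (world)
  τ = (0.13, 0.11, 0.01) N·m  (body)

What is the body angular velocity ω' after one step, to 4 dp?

(τ − ω×Iω)/I = (1.1171, 1.0067, 0.0425)
ω' = ω + α·dt = (-0.2106, 1.1805, 0.6034)

ω' = (-0.2106, 1.1805, 0.6034)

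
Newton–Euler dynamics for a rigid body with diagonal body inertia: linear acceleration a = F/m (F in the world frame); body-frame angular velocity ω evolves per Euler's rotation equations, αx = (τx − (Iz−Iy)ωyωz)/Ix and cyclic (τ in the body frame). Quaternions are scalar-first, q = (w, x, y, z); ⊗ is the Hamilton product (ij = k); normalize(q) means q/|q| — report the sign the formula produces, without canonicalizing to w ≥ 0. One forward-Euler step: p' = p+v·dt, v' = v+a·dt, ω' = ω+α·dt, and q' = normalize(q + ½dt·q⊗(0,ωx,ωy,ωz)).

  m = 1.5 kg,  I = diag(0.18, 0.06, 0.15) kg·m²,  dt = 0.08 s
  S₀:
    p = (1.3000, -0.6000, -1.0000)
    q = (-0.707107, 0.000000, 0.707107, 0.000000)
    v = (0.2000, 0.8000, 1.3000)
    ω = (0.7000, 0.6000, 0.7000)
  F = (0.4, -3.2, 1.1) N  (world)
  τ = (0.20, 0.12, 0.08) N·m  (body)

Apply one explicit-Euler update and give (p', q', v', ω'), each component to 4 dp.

p' = (1.3160, -0.5360, -0.8960)
q' = (-0.7233, 0.0000, 0.6894, -0.0396)
v' = (0.2213, 0.6293, 1.3587)
ω' = (0.7721, 0.7404, 0.7695)

angular accel α = (0.9011, 1.7550, 0.8693)
ω + α·dt = (0.7721, 0.7404, 0.7695)
Hamilton product q⊗(0,ω) = (-0.4242642, 0.0000000, -0.4242642, -0.9899498)
updated quaternion q' = (-0.7233, 0.0000, 0.6894, -0.0396)
a = F/m = (0.2667, -2.1333, 0.7333)
p + v·dt = (1.3160, -0.5360, -0.8960)
v + (F/m)dt = (0.2213, 0.6293, 1.3587)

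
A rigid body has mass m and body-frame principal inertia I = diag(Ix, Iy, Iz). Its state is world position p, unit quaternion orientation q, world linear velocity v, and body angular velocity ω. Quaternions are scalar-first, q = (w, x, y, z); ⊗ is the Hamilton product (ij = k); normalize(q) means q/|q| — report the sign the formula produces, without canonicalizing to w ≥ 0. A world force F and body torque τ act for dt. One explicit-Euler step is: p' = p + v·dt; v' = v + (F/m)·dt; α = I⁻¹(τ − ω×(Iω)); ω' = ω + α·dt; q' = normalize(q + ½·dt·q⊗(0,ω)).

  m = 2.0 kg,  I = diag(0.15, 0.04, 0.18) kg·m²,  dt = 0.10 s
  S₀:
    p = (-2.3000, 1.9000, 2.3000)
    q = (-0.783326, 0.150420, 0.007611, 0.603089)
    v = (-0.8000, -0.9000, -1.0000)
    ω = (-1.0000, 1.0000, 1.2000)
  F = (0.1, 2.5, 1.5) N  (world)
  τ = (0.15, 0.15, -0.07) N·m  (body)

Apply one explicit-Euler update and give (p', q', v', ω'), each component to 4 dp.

p' = (-2.3800, 1.8100, 2.2000)
q' = (-0.8089, 0.1592, -0.0704, 0.5616)
v' = (-0.7950, -0.7750, -0.9250)
ω' = (-1.0120, 1.2850, 1.1000)

ω×(Iω) gyroscopic = (0.1680, 0.0360, 0.1100)
angular accel α = (-0.1200, 2.8500, -1.0000)
new body rate ω' = (-1.0120, 1.2850, 1.1000)
Hamilton product q⊗(0,ω) = (-0.5808978, 0.1893702, -1.5669190, -0.7819602)
q' = normalize(q + ½dt·q⊗(0,ω)) = (-0.8089, 0.1592, -0.0704, 0.5616)
p' = p + v·dt = (-2.3800, 1.8100, 2.2000)
v' = v + a·dt = (-0.7950, -0.7750, -0.9250)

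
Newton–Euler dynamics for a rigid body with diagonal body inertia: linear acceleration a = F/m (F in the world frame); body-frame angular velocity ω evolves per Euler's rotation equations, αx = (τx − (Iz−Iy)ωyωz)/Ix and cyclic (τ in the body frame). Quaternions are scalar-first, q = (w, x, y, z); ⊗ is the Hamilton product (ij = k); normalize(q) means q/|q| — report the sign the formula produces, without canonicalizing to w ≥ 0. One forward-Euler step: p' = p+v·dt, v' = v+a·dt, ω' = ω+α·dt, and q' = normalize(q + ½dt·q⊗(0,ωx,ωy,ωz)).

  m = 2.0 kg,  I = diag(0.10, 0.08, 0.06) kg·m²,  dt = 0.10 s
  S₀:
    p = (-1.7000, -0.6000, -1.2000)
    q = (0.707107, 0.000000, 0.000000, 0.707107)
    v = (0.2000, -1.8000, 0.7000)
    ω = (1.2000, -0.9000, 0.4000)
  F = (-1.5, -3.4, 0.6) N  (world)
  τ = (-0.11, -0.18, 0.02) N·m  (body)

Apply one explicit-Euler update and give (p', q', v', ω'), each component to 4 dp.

p' = (-1.6800, -0.7800, -1.1300)
q' = (0.6909, 0.0740, 0.0106, 0.7191)
v' = (0.1250, -1.9700, 0.7300)
ω' = (1.0828, -1.1490, 0.3973)

a = F/m = (-0.7500, -1.7000, 0.3000)
new position p' = (-1.6800, -0.7800, -1.1300)
v + (F/m)dt = (0.1250, -1.9700, 0.7300)
precession coupling ω×(Iω) = (0.0072, 0.0192, 0.0216)
α = I⁻¹(τ − ω×Iω) = (-1.1720, -2.4900, -0.0267)
ω + α·dt = (1.0828, -1.1490, 0.3973)
q⊗(0,ω) = (-0.2828428, 1.4849247, 0.2121321, 0.2828428)
updated quaternion q' = (0.6909, 0.0740, 0.0106, 0.7191)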